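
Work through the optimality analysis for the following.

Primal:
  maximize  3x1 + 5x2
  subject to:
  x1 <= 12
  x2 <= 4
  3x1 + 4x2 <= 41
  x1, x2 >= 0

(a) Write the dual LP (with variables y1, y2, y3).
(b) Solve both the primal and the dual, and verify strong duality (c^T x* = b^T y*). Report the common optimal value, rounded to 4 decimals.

The standard primal-dual pair for 'max c^T x s.t. A x <= b, x >= 0' is:
  Dual:  min b^T y  s.t.  A^T y >= c,  y >= 0.

So the dual LP is:
  minimize  12y1 + 4y2 + 41y3
  subject to:
    y1 + 3y3 >= 3
    y2 + 4y3 >= 5
    y1, y2, y3 >= 0

Solving the primal: x* = (8.3333, 4).
  primal value c^T x* = 45.
Solving the dual: y* = (0, 1, 1).
  dual value b^T y* = 45.
Strong duality: c^T x* = b^T y*. Confirmed.

45


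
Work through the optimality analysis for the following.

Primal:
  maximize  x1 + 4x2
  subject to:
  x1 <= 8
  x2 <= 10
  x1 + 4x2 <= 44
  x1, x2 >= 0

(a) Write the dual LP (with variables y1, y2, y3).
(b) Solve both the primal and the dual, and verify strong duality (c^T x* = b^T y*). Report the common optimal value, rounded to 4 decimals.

The standard primal-dual pair for 'max c^T x s.t. A x <= b, x >= 0' is:
  Dual:  min b^T y  s.t.  A^T y >= c,  y >= 0.

So the dual LP is:
  minimize  8y1 + 10y2 + 44y3
  subject to:
    y1 + y3 >= 1
    y2 + 4y3 >= 4
    y1, y2, y3 >= 0

Solving the primal: x* = (4, 10).
  primal value c^T x* = 44.
Solving the dual: y* = (0, 0, 1).
  dual value b^T y* = 44.
Strong duality: c^T x* = b^T y*. Confirmed.

44


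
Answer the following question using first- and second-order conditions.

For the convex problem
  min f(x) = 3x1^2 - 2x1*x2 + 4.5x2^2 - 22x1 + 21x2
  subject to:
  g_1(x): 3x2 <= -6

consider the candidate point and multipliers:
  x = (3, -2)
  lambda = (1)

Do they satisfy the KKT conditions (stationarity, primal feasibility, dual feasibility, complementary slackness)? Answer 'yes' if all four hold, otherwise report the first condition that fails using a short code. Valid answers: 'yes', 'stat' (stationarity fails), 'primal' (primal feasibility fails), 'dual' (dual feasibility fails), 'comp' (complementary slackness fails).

Gradient of f: grad f(x) = Q x + c = (0, -3)
Constraint values g_i(x) = a_i^T x - b_i:
  g_1((3, -2)) = 0
Stationarity residual: grad f(x) + sum_i lambda_i a_i = (0, 0)
  -> stationarity OK
Primal feasibility (all g_i <= 0): OK
Dual feasibility (all lambda_i >= 0): OK
Complementary slackness (lambda_i * g_i(x) = 0 for all i): OK

Verdict: yes, KKT holds.

yes


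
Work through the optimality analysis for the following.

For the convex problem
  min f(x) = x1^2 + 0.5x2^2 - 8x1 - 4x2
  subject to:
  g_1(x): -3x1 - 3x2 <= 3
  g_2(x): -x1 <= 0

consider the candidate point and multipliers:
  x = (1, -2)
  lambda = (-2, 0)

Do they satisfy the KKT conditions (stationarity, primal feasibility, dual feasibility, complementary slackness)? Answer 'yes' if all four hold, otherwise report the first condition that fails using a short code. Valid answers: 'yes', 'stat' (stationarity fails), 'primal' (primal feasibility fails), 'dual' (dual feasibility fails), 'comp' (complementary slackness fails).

Gradient of f: grad f(x) = Q x + c = (-6, -6)
Constraint values g_i(x) = a_i^T x - b_i:
  g_1((1, -2)) = 0
  g_2((1, -2)) = -1
Stationarity residual: grad f(x) + sum_i lambda_i a_i = (0, 0)
  -> stationarity OK
Primal feasibility (all g_i <= 0): OK
Dual feasibility (all lambda_i >= 0): FAILS
Complementary slackness (lambda_i * g_i(x) = 0 for all i): OK

Verdict: the first failing condition is dual_feasibility -> dual.

dual


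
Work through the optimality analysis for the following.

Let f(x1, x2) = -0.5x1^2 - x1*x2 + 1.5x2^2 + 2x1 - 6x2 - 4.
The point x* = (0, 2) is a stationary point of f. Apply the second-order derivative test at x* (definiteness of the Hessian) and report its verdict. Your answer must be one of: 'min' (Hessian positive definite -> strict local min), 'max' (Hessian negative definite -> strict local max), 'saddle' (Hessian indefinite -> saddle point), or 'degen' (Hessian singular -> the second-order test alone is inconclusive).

Compute the Hessian H = grad^2 f:
  H = [[-1, -1], [-1, 3]]
Verify stationarity: grad f(x*) = H x* + g = (0, 0).
Eigenvalues of H: -1.2361, 3.2361.
Eigenvalues have mixed signs, so H is indefinite -> x* is a saddle point.

saddle


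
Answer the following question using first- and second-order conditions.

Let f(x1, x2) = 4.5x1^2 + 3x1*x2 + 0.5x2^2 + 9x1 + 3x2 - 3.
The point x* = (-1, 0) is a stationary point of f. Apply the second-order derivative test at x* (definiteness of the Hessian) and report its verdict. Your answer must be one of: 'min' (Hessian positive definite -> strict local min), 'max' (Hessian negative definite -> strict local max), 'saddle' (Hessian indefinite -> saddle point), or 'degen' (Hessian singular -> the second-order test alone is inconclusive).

Compute the Hessian H = grad^2 f:
  H = [[9, 3], [3, 1]]
Verify stationarity: grad f(x*) = H x* + g = (0, 0).
Eigenvalues of H: 0, 10.
H has a zero eigenvalue (singular; positive semidefinite but not definite), so H is neither positive definite, negative definite, nor indefinite. The second-order test alone is inconclusive -> degen.
(Indeed, f is constant along the null direction of H through x*, so x* is not a strict local extremum.)

degen


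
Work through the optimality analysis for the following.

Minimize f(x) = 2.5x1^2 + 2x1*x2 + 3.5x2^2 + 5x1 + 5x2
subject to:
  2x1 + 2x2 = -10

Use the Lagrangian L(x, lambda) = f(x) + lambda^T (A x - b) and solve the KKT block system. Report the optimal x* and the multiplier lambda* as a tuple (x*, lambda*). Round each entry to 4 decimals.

Form the Lagrangian:
  L(x, lambda) = (1/2) x^T Q x + c^T x + lambda^T (A x - b)
Stationarity (grad_x L = 0): Q x + c + A^T lambda = 0.
Primal feasibility: A x = b.

This gives the KKT block system:
  [ Q   A^T ] [ x     ]   [-c ]
  [ A    0  ] [ lambda ] = [ b ]

Solving the linear system:
  x*      = (-3.125, -1.875)
  lambda* = (7.1875)
  f(x*)   = 23.4375

x* = (-3.125, -1.875), lambda* = (7.1875)


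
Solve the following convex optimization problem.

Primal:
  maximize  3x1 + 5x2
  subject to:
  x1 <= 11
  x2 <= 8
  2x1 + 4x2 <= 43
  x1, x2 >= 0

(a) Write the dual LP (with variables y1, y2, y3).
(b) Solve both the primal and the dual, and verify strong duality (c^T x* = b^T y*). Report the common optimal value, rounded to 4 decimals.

The standard primal-dual pair for 'max c^T x s.t. A x <= b, x >= 0' is:
  Dual:  min b^T y  s.t.  A^T y >= c,  y >= 0.

So the dual LP is:
  minimize  11y1 + 8y2 + 43y3
  subject to:
    y1 + 2y3 >= 3
    y2 + 4y3 >= 5
    y1, y2, y3 >= 0

Solving the primal: x* = (11, 5.25).
  primal value c^T x* = 59.25.
Solving the dual: y* = (0.5, 0, 1.25).
  dual value b^T y* = 59.25.
Strong duality: c^T x* = b^T y*. Confirmed.

59.25


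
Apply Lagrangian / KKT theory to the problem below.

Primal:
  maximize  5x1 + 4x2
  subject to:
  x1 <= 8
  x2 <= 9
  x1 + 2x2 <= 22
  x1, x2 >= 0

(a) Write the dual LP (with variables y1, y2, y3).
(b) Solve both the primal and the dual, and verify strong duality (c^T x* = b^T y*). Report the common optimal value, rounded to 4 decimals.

The standard primal-dual pair for 'max c^T x s.t. A x <= b, x >= 0' is:
  Dual:  min b^T y  s.t.  A^T y >= c,  y >= 0.

So the dual LP is:
  minimize  8y1 + 9y2 + 22y3
  subject to:
    y1 + y3 >= 5
    y2 + 2y3 >= 4
    y1, y2, y3 >= 0

Solving the primal: x* = (8, 7).
  primal value c^T x* = 68.
Solving the dual: y* = (3, 0, 2).
  dual value b^T y* = 68.
Strong duality: c^T x* = b^T y*. Confirmed.

68


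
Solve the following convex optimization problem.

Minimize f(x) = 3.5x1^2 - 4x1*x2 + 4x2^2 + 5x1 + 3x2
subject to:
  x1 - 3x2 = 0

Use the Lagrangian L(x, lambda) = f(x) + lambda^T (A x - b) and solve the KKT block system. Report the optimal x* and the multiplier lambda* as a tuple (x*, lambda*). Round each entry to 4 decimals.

Form the Lagrangian:
  L(x, lambda) = (1/2) x^T Q x + c^T x + lambda^T (A x - b)
Stationarity (grad_x L = 0): Q x + c + A^T lambda = 0.
Primal feasibility: A x = b.

This gives the KKT block system:
  [ Q   A^T ] [ x     ]   [-c ]
  [ A    0  ] [ lambda ] = [ b ]

Solving the linear system:
  x*      = (-1.1489, -0.383)
  lambda* = (1.5106)
  f(x*)   = -3.4468

x* = (-1.1489, -0.383), lambda* = (1.5106)


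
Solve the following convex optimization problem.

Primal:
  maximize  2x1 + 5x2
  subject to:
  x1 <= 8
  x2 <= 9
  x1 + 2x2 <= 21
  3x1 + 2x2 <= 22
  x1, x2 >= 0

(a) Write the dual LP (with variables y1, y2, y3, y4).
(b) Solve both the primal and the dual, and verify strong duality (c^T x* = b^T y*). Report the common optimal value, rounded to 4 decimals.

The standard primal-dual pair for 'max c^T x s.t. A x <= b, x >= 0' is:
  Dual:  min b^T y  s.t.  A^T y >= c,  y >= 0.

So the dual LP is:
  minimize  8y1 + 9y2 + 21y3 + 22y4
  subject to:
    y1 + y3 + 3y4 >= 2
    y2 + 2y3 + 2y4 >= 5
    y1, y2, y3, y4 >= 0

Solving the primal: x* = (1.3333, 9).
  primal value c^T x* = 47.6667.
Solving the dual: y* = (0, 3.6667, 0, 0.6667).
  dual value b^T y* = 47.6667.
Strong duality: c^T x* = b^T y*. Confirmed.

47.6667


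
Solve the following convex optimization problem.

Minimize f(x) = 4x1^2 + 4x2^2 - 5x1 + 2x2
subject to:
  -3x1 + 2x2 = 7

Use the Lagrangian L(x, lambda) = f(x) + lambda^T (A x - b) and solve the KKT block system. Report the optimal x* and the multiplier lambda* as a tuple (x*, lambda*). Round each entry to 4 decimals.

Form the Lagrangian:
  L(x, lambda) = (1/2) x^T Q x + c^T x + lambda^T (A x - b)
Stationarity (grad_x L = 0): Q x + c + A^T lambda = 0.
Primal feasibility: A x = b.

This gives the KKT block system:
  [ Q   A^T ] [ x     ]   [-c ]
  [ A    0  ] [ lambda ] = [ b ]

Solving the linear system:
  x*      = (-1.5385, 1.1923)
  lambda* = (-5.7692)
  f(x*)   = 25.2308

x* = (-1.5385, 1.1923), lambda* = (-5.7692)


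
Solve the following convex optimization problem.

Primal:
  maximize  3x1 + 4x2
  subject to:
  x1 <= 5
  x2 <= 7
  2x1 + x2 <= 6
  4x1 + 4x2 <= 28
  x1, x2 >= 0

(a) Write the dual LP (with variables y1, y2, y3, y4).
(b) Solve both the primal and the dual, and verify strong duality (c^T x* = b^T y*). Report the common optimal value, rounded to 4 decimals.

The standard primal-dual pair for 'max c^T x s.t. A x <= b, x >= 0' is:
  Dual:  min b^T y  s.t.  A^T y >= c,  y >= 0.

So the dual LP is:
  minimize  5y1 + 7y2 + 6y3 + 28y4
  subject to:
    y1 + 2y3 + 4y4 >= 3
    y2 + y3 + 4y4 >= 4
    y1, y2, y3, y4 >= 0

Solving the primal: x* = (0, 6).
  primal value c^T x* = 24.
Solving the dual: y* = (0, 0, 4, 0).
  dual value b^T y* = 24.
Strong duality: c^T x* = b^T y*. Confirmed.

24


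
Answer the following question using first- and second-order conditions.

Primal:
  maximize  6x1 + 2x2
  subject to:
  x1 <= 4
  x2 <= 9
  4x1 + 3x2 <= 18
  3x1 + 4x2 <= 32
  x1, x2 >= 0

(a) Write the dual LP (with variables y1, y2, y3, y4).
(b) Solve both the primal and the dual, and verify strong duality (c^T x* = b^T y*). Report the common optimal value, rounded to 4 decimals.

The standard primal-dual pair for 'max c^T x s.t. A x <= b, x >= 0' is:
  Dual:  min b^T y  s.t.  A^T y >= c,  y >= 0.

So the dual LP is:
  minimize  4y1 + 9y2 + 18y3 + 32y4
  subject to:
    y1 + 4y3 + 3y4 >= 6
    y2 + 3y3 + 4y4 >= 2
    y1, y2, y3, y4 >= 0

Solving the primal: x* = (4, 0.6667).
  primal value c^T x* = 25.3333.
Solving the dual: y* = (3.3333, 0, 0.6667, 0).
  dual value b^T y* = 25.3333.
Strong duality: c^T x* = b^T y*. Confirmed.

25.3333


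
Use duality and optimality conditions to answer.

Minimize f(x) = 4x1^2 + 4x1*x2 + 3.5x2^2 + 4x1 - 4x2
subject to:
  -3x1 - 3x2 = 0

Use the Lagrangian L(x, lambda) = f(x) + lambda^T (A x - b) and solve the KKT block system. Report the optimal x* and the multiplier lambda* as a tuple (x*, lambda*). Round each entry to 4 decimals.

Form the Lagrangian:
  L(x, lambda) = (1/2) x^T Q x + c^T x + lambda^T (A x - b)
Stationarity (grad_x L = 0): Q x + c + A^T lambda = 0.
Primal feasibility: A x = b.

This gives the KKT block system:
  [ Q   A^T ] [ x     ]   [-c ]
  [ A    0  ] [ lambda ] = [ b ]

Solving the linear system:
  x*      = (-1.1429, 1.1429)
  lambda* = (-0.1905)
  f(x*)   = -4.5714

x* = (-1.1429, 1.1429), lambda* = (-0.1905)


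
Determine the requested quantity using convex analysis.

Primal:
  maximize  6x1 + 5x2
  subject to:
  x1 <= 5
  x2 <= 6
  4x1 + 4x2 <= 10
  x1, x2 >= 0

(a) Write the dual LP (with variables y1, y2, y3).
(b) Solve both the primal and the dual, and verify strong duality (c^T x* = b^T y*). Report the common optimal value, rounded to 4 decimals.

The standard primal-dual pair for 'max c^T x s.t. A x <= b, x >= 0' is:
  Dual:  min b^T y  s.t.  A^T y >= c,  y >= 0.

So the dual LP is:
  minimize  5y1 + 6y2 + 10y3
  subject to:
    y1 + 4y3 >= 6
    y2 + 4y3 >= 5
    y1, y2, y3 >= 0

Solving the primal: x* = (2.5, 0).
  primal value c^T x* = 15.
Solving the dual: y* = (0, 0, 1.5).
  dual value b^T y* = 15.
Strong duality: c^T x* = b^T y*. Confirmed.

15


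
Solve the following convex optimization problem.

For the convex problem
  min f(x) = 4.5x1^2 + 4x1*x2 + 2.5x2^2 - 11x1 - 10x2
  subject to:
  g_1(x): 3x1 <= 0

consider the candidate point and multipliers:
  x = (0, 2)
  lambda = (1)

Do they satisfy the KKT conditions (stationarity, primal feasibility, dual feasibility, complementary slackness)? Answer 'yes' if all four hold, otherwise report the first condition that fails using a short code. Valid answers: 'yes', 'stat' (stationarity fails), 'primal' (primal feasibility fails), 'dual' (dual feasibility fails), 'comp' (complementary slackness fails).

Gradient of f: grad f(x) = Q x + c = (-3, 0)
Constraint values g_i(x) = a_i^T x - b_i:
  g_1((0, 2)) = 0
Stationarity residual: grad f(x) + sum_i lambda_i a_i = (0, 0)
  -> stationarity OK
Primal feasibility (all g_i <= 0): OK
Dual feasibility (all lambda_i >= 0): OK
Complementary slackness (lambda_i * g_i(x) = 0 for all i): OK

Verdict: yes, KKT holds.

yes


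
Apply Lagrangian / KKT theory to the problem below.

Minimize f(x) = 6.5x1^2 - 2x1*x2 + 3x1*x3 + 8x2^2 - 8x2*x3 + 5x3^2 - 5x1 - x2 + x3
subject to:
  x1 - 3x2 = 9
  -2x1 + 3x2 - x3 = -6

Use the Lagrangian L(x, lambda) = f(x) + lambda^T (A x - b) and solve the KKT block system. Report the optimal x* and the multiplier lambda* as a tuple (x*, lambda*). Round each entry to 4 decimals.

Form the Lagrangian:
  L(x, lambda) = (1/2) x^T Q x + c^T x + lambda^T (A x - b)
Stationarity (grad_x L = 0): Q x + c + A^T lambda = 0.
Primal feasibility: A x = b.

This gives the KKT block system:
  [ Q   A^T ] [ x     ]   [-c ]
  [ A    0  ] [ lambda ] = [ b ]

Solving the linear system:
  x*      = (0.4976, -2.8341, -3.4976)
  lambda* = (-16.2634, -9.8098)
  f(x*)   = 42.1805

x* = (0.4976, -2.8341, -3.4976), lambda* = (-16.2634, -9.8098)


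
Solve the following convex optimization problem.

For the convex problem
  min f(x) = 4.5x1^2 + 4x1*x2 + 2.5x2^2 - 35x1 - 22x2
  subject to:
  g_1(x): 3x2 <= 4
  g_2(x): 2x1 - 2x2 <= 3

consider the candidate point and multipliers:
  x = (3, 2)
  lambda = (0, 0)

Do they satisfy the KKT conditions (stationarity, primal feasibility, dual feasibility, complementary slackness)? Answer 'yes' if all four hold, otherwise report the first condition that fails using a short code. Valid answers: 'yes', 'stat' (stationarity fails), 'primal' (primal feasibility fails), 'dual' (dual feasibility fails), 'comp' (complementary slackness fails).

Gradient of f: grad f(x) = Q x + c = (0, 0)
Constraint values g_i(x) = a_i^T x - b_i:
  g_1((3, 2)) = 2
  g_2((3, 2)) = -1
Stationarity residual: grad f(x) + sum_i lambda_i a_i = (0, 0)
  -> stationarity OK
Primal feasibility (all g_i <= 0): FAILS
Dual feasibility (all lambda_i >= 0): OK
Complementary slackness (lambda_i * g_i(x) = 0 for all i): OK

Verdict: the first failing condition is primal_feasibility -> primal.

primal


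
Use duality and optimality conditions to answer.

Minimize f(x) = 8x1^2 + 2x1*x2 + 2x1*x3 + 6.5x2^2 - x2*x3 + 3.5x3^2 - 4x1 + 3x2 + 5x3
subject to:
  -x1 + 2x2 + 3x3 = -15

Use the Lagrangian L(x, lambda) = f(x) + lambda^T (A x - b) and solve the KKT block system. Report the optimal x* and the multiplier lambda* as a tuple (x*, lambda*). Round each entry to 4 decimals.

Form the Lagrangian:
  L(x, lambda) = (1/2) x^T Q x + c^T x + lambda^T (A x - b)
Stationarity (grad_x L = 0): Q x + c + A^T lambda = 0.
Primal feasibility: A x = b.

This gives the KKT block system:
  [ Q   A^T ] [ x     ]   [-c ]
  [ A    0  ] [ lambda ] = [ b ]

Solving the linear system:
  x*      = (1.2226, -1.5194, -3.5795)
  lambda* = (5.364)
  f(x*)   = 26.5565

x* = (1.2226, -1.5194, -3.5795), lambda* = (5.364)


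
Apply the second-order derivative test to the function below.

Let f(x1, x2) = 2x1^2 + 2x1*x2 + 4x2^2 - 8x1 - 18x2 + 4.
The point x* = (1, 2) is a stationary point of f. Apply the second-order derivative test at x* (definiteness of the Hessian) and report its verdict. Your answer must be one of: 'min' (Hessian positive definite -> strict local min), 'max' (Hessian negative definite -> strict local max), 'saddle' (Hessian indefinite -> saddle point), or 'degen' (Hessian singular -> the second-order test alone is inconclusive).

Compute the Hessian H = grad^2 f:
  H = [[4, 2], [2, 8]]
Verify stationarity: grad f(x*) = H x* + g = (0, 0).
Eigenvalues of H: 3.1716, 8.8284.
Both eigenvalues > 0, so H is positive definite -> x* is a strict local min.

min


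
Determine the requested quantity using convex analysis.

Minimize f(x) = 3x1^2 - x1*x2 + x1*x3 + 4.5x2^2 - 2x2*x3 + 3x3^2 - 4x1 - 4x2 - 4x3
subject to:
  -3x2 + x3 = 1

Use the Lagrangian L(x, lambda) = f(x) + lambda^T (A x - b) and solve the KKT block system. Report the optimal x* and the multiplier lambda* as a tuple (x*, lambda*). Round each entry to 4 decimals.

Form the Lagrangian:
  L(x, lambda) = (1/2) x^T Q x + c^T x + lambda^T (A x - b)
Stationarity (grad_x L = 0): Q x + c + A^T lambda = 0.
Primal feasibility: A x = b.

This gives the KKT block system:
  [ Q   A^T ] [ x     ]   [-c ]
  [ A    0  ] [ lambda ] = [ b ]

Solving the linear system:
  x*      = (0.5066, -0.0199, 0.9404)
  lambda* = (-2.1887)
  f(x*)   = -1.7599

x* = (0.5066, -0.0199, 0.9404), lambda* = (-2.1887)


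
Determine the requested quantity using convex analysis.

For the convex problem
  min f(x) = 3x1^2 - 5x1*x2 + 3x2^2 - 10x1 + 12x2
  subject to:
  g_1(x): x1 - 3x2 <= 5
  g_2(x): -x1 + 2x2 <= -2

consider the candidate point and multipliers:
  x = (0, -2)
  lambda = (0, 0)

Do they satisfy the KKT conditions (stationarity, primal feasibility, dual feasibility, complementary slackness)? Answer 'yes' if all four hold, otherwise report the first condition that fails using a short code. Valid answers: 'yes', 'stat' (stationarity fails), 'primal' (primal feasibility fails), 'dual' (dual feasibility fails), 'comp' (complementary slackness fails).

Gradient of f: grad f(x) = Q x + c = (0, 0)
Constraint values g_i(x) = a_i^T x - b_i:
  g_1((0, -2)) = 1
  g_2((0, -2)) = -2
Stationarity residual: grad f(x) + sum_i lambda_i a_i = (0, 0)
  -> stationarity OK
Primal feasibility (all g_i <= 0): FAILS
Dual feasibility (all lambda_i >= 0): OK
Complementary slackness (lambda_i * g_i(x) = 0 for all i): OK

Verdict: the first failing condition is primal_feasibility -> primal.

primal


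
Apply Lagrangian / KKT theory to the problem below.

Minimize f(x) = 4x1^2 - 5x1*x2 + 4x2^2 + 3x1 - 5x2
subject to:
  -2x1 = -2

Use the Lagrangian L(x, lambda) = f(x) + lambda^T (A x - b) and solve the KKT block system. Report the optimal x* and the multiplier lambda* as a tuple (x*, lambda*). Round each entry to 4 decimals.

Form the Lagrangian:
  L(x, lambda) = (1/2) x^T Q x + c^T x + lambda^T (A x - b)
Stationarity (grad_x L = 0): Q x + c + A^T lambda = 0.
Primal feasibility: A x = b.

This gives the KKT block system:
  [ Q   A^T ] [ x     ]   [-c ]
  [ A    0  ] [ lambda ] = [ b ]

Solving the linear system:
  x*      = (1, 1.25)
  lambda* = (2.375)
  f(x*)   = 0.75

x* = (1, 1.25), lambda* = (2.375)


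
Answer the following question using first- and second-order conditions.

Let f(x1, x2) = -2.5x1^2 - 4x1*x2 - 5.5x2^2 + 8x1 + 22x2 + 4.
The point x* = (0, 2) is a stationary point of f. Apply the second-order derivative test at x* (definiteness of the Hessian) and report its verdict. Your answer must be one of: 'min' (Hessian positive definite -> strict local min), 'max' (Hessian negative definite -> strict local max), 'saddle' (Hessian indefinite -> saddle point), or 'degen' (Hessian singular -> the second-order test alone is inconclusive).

Compute the Hessian H = grad^2 f:
  H = [[-5, -4], [-4, -11]]
Verify stationarity: grad f(x*) = H x* + g = (0, 0).
Eigenvalues of H: -13, -3.
Both eigenvalues < 0, so H is negative definite -> x* is a strict local max.

max


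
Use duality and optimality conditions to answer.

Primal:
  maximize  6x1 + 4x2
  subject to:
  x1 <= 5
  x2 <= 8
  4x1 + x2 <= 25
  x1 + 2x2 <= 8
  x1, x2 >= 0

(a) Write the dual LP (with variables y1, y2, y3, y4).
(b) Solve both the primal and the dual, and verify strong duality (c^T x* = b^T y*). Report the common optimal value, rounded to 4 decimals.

The standard primal-dual pair for 'max c^T x s.t. A x <= b, x >= 0' is:
  Dual:  min b^T y  s.t.  A^T y >= c,  y >= 0.

So the dual LP is:
  minimize  5y1 + 8y2 + 25y3 + 8y4
  subject to:
    y1 + 4y3 + y4 >= 6
    y2 + y3 + 2y4 >= 4
    y1, y2, y3, y4 >= 0

Solving the primal: x* = (5, 1.5).
  primal value c^T x* = 36.
Solving the dual: y* = (4, 0, 0, 2).
  dual value b^T y* = 36.
Strong duality: c^T x* = b^T y*. Confirmed.

36


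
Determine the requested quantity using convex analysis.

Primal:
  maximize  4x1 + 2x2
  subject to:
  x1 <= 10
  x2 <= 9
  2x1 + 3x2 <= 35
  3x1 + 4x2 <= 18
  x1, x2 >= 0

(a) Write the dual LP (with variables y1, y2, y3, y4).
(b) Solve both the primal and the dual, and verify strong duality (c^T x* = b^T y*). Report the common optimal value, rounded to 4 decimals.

The standard primal-dual pair for 'max c^T x s.t. A x <= b, x >= 0' is:
  Dual:  min b^T y  s.t.  A^T y >= c,  y >= 0.

So the dual LP is:
  minimize  10y1 + 9y2 + 35y3 + 18y4
  subject to:
    y1 + 2y3 + 3y4 >= 4
    y2 + 3y3 + 4y4 >= 2
    y1, y2, y3, y4 >= 0

Solving the primal: x* = (6, 0).
  primal value c^T x* = 24.
Solving the dual: y* = (0, 0, 0, 1.3333).
  dual value b^T y* = 24.
Strong duality: c^T x* = b^T y*. Confirmed.

24


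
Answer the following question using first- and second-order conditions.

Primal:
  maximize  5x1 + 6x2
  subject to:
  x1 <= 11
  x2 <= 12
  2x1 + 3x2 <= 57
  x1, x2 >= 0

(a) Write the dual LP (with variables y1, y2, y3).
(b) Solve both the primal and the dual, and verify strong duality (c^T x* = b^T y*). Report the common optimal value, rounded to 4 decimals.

The standard primal-dual pair for 'max c^T x s.t. A x <= b, x >= 0' is:
  Dual:  min b^T y  s.t.  A^T y >= c,  y >= 0.

So the dual LP is:
  minimize  11y1 + 12y2 + 57y3
  subject to:
    y1 + 2y3 >= 5
    y2 + 3y3 >= 6
    y1, y2, y3 >= 0

Solving the primal: x* = (11, 11.6667).
  primal value c^T x* = 125.
Solving the dual: y* = (1, 0, 2).
  dual value b^T y* = 125.
Strong duality: c^T x* = b^T y*. Confirmed.

125


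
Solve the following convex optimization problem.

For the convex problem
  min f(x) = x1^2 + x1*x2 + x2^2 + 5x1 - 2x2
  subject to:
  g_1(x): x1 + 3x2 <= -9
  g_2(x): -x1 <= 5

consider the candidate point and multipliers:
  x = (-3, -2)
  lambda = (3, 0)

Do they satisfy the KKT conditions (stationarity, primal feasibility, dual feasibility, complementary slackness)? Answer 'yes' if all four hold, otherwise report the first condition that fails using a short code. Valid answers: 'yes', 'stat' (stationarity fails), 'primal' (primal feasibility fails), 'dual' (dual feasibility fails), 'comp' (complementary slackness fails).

Gradient of f: grad f(x) = Q x + c = (-3, -9)
Constraint values g_i(x) = a_i^T x - b_i:
  g_1((-3, -2)) = 0
  g_2((-3, -2)) = -2
Stationarity residual: grad f(x) + sum_i lambda_i a_i = (0, 0)
  -> stationarity OK
Primal feasibility (all g_i <= 0): OK
Dual feasibility (all lambda_i >= 0): OK
Complementary slackness (lambda_i * g_i(x) = 0 for all i): OK

Verdict: yes, KKT holds.

yes


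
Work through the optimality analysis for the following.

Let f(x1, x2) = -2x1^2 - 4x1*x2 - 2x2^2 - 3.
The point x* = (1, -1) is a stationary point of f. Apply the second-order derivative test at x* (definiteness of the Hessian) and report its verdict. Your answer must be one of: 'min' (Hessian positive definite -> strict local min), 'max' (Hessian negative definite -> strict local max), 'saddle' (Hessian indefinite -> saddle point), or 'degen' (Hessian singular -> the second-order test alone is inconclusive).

Compute the Hessian H = grad^2 f:
  H = [[-4, -4], [-4, -4]]
Verify stationarity: grad f(x*) = H x* + g = (0, 0).
Eigenvalues of H: -8, 0.
H has a zero eigenvalue (singular; negative semidefinite but not definite), so H is neither positive definite, negative definite, nor indefinite. The second-order test alone is inconclusive -> degen.
(Indeed, f is constant along the null direction of H through x*, so x* is not a strict local extremum.)

degen


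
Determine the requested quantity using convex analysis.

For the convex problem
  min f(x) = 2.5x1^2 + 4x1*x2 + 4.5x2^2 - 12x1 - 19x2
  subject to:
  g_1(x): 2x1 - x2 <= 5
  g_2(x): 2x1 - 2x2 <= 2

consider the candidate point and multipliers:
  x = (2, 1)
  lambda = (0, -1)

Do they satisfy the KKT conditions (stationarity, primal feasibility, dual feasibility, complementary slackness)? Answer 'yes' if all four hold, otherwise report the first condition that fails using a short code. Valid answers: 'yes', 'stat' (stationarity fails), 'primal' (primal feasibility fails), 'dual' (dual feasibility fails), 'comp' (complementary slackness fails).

Gradient of f: grad f(x) = Q x + c = (2, -2)
Constraint values g_i(x) = a_i^T x - b_i:
  g_1((2, 1)) = -2
  g_2((2, 1)) = 0
Stationarity residual: grad f(x) + sum_i lambda_i a_i = (0, 0)
  -> stationarity OK
Primal feasibility (all g_i <= 0): OK
Dual feasibility (all lambda_i >= 0): FAILS
Complementary slackness (lambda_i * g_i(x) = 0 for all i): OK

Verdict: the first failing condition is dual_feasibility -> dual.

dual


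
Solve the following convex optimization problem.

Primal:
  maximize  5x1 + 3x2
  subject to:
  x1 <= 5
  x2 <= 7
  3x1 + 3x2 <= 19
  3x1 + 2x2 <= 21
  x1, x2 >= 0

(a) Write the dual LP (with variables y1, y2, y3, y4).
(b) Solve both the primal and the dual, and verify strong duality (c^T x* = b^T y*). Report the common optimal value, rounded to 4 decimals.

The standard primal-dual pair for 'max c^T x s.t. A x <= b, x >= 0' is:
  Dual:  min b^T y  s.t.  A^T y >= c,  y >= 0.

So the dual LP is:
  minimize  5y1 + 7y2 + 19y3 + 21y4
  subject to:
    y1 + 3y3 + 3y4 >= 5
    y2 + 3y3 + 2y4 >= 3
    y1, y2, y3, y4 >= 0

Solving the primal: x* = (5, 1.3333).
  primal value c^T x* = 29.
Solving the dual: y* = (2, 0, 1, 0).
  dual value b^T y* = 29.
Strong duality: c^T x* = b^T y*. Confirmed.

29


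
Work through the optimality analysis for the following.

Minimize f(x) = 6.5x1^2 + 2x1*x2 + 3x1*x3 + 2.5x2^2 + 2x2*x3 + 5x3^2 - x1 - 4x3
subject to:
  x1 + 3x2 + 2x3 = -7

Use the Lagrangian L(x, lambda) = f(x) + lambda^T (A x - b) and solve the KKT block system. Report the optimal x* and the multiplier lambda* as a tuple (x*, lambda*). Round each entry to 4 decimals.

Form the Lagrangian:
  L(x, lambda) = (1/2) x^T Q x + c^T x + lambda^T (A x - b)
Stationarity (grad_x L = 0): Q x + c + A^T lambda = 0.
Primal feasibility: A x = b.

This gives the KKT block system:
  [ Q   A^T ] [ x     ]   [-c ]
  [ A    0  ] [ lambda ] = [ b ]

Solving the linear system:
  x*      = (0.1345, -2.4204, 0.0633)
  lambda* = (3.9021)
  f(x*)   = 13.4634

x* = (0.1345, -2.4204, 0.0633), lambda* = (3.9021)


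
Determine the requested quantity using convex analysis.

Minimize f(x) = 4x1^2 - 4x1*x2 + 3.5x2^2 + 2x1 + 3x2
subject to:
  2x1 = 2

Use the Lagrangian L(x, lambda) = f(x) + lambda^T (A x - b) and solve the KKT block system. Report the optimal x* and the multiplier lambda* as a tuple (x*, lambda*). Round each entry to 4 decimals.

Form the Lagrangian:
  L(x, lambda) = (1/2) x^T Q x + c^T x + lambda^T (A x - b)
Stationarity (grad_x L = 0): Q x + c + A^T lambda = 0.
Primal feasibility: A x = b.

This gives the KKT block system:
  [ Q   A^T ] [ x     ]   [-c ]
  [ A    0  ] [ lambda ] = [ b ]

Solving the linear system:
  x*      = (1, 0.1429)
  lambda* = (-4.7143)
  f(x*)   = 5.9286

x* = (1, 0.1429), lambda* = (-4.7143)


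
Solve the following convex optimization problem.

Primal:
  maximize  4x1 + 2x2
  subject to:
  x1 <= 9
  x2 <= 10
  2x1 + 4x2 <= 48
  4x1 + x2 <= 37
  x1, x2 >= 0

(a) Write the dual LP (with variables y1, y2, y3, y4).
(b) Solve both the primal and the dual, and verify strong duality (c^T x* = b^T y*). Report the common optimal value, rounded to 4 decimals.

The standard primal-dual pair for 'max c^T x s.t. A x <= b, x >= 0' is:
  Dual:  min b^T y  s.t.  A^T y >= c,  y >= 0.

So the dual LP is:
  minimize  9y1 + 10y2 + 48y3 + 37y4
  subject to:
    y1 + 2y3 + 4y4 >= 4
    y2 + 4y3 + y4 >= 2
    y1, y2, y3, y4 >= 0

Solving the primal: x* = (7.1429, 8.4286).
  primal value c^T x* = 45.4286.
Solving the dual: y* = (0, 0, 0.2857, 0.8571).
  dual value b^T y* = 45.4286.
Strong duality: c^T x* = b^T y*. Confirmed.

45.4286


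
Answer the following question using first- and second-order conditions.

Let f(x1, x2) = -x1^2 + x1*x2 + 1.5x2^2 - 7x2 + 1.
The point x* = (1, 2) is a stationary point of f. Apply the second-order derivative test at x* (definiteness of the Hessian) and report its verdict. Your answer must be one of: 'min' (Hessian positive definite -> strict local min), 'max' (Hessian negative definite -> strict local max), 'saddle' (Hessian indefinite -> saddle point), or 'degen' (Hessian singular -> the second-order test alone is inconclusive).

Compute the Hessian H = grad^2 f:
  H = [[-2, 1], [1, 3]]
Verify stationarity: grad f(x*) = H x* + g = (0, 0).
Eigenvalues of H: -2.1926, 3.1926.
Eigenvalues have mixed signs, so H is indefinite -> x* is a saddle point.

saddle


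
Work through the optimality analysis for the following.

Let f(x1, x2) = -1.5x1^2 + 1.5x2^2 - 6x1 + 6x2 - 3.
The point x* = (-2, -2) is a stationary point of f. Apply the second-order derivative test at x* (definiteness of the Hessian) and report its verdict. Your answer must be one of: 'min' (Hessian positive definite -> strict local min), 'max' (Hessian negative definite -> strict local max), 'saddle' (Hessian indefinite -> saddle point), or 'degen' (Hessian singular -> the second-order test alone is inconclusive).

Compute the Hessian H = grad^2 f:
  H = [[-3, 0], [0, 3]]
Verify stationarity: grad f(x*) = H x* + g = (0, 0).
Eigenvalues of H: -3, 3.
Eigenvalues have mixed signs, so H is indefinite -> x* is a saddle point.

saddle


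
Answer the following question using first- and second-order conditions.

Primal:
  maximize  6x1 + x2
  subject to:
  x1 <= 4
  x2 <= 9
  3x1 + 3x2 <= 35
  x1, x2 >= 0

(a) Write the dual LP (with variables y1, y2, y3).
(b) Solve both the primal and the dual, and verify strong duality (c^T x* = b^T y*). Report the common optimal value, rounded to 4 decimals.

The standard primal-dual pair for 'max c^T x s.t. A x <= b, x >= 0' is:
  Dual:  min b^T y  s.t.  A^T y >= c,  y >= 0.

So the dual LP is:
  minimize  4y1 + 9y2 + 35y3
  subject to:
    y1 + 3y3 >= 6
    y2 + 3y3 >= 1
    y1, y2, y3 >= 0

Solving the primal: x* = (4, 7.6667).
  primal value c^T x* = 31.6667.
Solving the dual: y* = (5, 0, 0.3333).
  dual value b^T y* = 31.6667.
Strong duality: c^T x* = b^T y*. Confirmed.

31.6667


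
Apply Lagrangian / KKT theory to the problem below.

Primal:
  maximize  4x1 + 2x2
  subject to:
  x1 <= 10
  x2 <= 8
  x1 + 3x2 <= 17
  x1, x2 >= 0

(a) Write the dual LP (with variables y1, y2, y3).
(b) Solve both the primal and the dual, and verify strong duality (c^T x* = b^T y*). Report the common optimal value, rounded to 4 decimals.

The standard primal-dual pair for 'max c^T x s.t. A x <= b, x >= 0' is:
  Dual:  min b^T y  s.t.  A^T y >= c,  y >= 0.

So the dual LP is:
  minimize  10y1 + 8y2 + 17y3
  subject to:
    y1 + y3 >= 4
    y2 + 3y3 >= 2
    y1, y2, y3 >= 0

Solving the primal: x* = (10, 2.3333).
  primal value c^T x* = 44.6667.
Solving the dual: y* = (3.3333, 0, 0.6667).
  dual value b^T y* = 44.6667.
Strong duality: c^T x* = b^T y*. Confirmed.

44.6667


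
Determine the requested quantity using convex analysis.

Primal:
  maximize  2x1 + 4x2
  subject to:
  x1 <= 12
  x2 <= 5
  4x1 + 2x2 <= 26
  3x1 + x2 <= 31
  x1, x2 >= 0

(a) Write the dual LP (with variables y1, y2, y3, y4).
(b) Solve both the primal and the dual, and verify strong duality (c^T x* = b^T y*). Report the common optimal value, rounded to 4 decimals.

The standard primal-dual pair for 'max c^T x s.t. A x <= b, x >= 0' is:
  Dual:  min b^T y  s.t.  A^T y >= c,  y >= 0.

So the dual LP is:
  minimize  12y1 + 5y2 + 26y3 + 31y4
  subject to:
    y1 + 4y3 + 3y4 >= 2
    y2 + 2y3 + y4 >= 4
    y1, y2, y3, y4 >= 0

Solving the primal: x* = (4, 5).
  primal value c^T x* = 28.
Solving the dual: y* = (0, 3, 0.5, 0).
  dual value b^T y* = 28.
Strong duality: c^T x* = b^T y*. Confirmed.

28


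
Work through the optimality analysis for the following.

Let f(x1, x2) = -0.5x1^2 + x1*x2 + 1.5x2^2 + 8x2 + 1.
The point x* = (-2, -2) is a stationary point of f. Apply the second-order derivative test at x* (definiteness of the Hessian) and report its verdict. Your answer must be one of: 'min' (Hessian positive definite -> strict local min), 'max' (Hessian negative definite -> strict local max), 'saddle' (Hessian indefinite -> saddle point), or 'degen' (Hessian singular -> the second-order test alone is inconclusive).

Compute the Hessian H = grad^2 f:
  H = [[-1, 1], [1, 3]]
Verify stationarity: grad f(x*) = H x* + g = (0, 0).
Eigenvalues of H: -1.2361, 3.2361.
Eigenvalues have mixed signs, so H is indefinite -> x* is a saddle point.

saddle


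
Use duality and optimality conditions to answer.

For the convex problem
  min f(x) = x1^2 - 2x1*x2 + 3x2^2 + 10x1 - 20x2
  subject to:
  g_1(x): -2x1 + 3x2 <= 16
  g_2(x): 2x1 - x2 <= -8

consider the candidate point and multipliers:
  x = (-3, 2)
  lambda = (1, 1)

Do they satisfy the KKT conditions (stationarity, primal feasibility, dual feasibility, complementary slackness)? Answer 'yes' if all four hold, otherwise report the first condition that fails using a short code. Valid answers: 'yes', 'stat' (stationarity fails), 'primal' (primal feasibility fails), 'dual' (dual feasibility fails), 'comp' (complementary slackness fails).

Gradient of f: grad f(x) = Q x + c = (0, -2)
Constraint values g_i(x) = a_i^T x - b_i:
  g_1((-3, 2)) = -4
  g_2((-3, 2)) = 0
Stationarity residual: grad f(x) + sum_i lambda_i a_i = (0, 0)
  -> stationarity OK
Primal feasibility (all g_i <= 0): OK
Dual feasibility (all lambda_i >= 0): OK
Complementary slackness (lambda_i * g_i(x) = 0 for all i): FAILS

Verdict: the first failing condition is complementary_slackness -> comp.

comp


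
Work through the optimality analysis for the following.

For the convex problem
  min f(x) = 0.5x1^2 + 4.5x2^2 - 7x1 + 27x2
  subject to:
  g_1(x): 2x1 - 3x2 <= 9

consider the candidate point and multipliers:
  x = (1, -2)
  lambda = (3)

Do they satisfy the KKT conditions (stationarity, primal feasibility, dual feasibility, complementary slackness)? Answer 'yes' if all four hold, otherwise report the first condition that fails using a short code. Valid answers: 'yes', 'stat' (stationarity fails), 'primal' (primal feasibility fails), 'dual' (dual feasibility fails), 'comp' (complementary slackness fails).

Gradient of f: grad f(x) = Q x + c = (-6, 9)
Constraint values g_i(x) = a_i^T x - b_i:
  g_1((1, -2)) = -1
Stationarity residual: grad f(x) + sum_i lambda_i a_i = (0, 0)
  -> stationarity OK
Primal feasibility (all g_i <= 0): OK
Dual feasibility (all lambda_i >= 0): OK
Complementary slackness (lambda_i * g_i(x) = 0 for all i): FAILS

Verdict: the first failing condition is complementary_slackness -> comp.

comp


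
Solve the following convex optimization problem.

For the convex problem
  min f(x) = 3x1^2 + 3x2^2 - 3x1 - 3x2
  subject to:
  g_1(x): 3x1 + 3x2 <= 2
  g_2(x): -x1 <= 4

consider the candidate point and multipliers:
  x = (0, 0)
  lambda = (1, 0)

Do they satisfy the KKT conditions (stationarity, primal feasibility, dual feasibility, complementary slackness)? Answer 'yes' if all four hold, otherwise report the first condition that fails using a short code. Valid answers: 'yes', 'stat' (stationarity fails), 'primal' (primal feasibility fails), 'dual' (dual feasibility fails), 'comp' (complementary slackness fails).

Gradient of f: grad f(x) = Q x + c = (-3, -3)
Constraint values g_i(x) = a_i^T x - b_i:
  g_1((0, 0)) = -2
  g_2((0, 0)) = -4
Stationarity residual: grad f(x) + sum_i lambda_i a_i = (0, 0)
  -> stationarity OK
Primal feasibility (all g_i <= 0): OK
Dual feasibility (all lambda_i >= 0): OK
Complementary slackness (lambda_i * g_i(x) = 0 for all i): FAILS

Verdict: the first failing condition is complementary_slackness -> comp.

comp


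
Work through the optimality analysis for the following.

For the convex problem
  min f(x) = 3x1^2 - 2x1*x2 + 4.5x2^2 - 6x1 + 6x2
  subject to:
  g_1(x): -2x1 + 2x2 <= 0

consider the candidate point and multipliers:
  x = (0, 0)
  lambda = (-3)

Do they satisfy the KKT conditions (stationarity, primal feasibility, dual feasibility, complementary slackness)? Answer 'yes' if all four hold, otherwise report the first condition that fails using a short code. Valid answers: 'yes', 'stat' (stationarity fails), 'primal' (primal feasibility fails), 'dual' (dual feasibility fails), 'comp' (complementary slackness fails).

Gradient of f: grad f(x) = Q x + c = (-6, 6)
Constraint values g_i(x) = a_i^T x - b_i:
  g_1((0, 0)) = 0
Stationarity residual: grad f(x) + sum_i lambda_i a_i = (0, 0)
  -> stationarity OK
Primal feasibility (all g_i <= 0): OK
Dual feasibility (all lambda_i >= 0): FAILS
Complementary slackness (lambda_i * g_i(x) = 0 for all i): OK

Verdict: the first failing condition is dual_feasibility -> dual.

dual


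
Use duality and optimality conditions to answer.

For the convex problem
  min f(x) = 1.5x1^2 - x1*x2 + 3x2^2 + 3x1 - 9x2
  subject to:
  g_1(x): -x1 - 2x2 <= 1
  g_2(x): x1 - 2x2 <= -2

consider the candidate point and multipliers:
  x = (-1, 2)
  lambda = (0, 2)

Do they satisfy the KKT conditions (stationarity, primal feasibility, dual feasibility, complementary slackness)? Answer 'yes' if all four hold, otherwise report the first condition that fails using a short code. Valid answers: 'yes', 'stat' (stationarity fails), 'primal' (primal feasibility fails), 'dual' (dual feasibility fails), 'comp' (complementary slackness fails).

Gradient of f: grad f(x) = Q x + c = (-2, 4)
Constraint values g_i(x) = a_i^T x - b_i:
  g_1((-1, 2)) = -4
  g_2((-1, 2)) = -3
Stationarity residual: grad f(x) + sum_i lambda_i a_i = (0, 0)
  -> stationarity OK
Primal feasibility (all g_i <= 0): OK
Dual feasibility (all lambda_i >= 0): OK
Complementary slackness (lambda_i * g_i(x) = 0 for all i): FAILS

Verdict: the first failing condition is complementary_slackness -> comp.

comp


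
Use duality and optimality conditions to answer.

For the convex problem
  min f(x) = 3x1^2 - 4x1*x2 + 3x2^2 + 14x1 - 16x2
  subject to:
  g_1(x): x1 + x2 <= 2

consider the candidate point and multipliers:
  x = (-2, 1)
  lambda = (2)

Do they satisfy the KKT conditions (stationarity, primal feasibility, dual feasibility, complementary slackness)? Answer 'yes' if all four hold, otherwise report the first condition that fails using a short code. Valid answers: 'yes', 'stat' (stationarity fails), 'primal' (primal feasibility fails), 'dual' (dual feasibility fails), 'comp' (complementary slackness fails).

Gradient of f: grad f(x) = Q x + c = (-2, -2)
Constraint values g_i(x) = a_i^T x - b_i:
  g_1((-2, 1)) = -3
Stationarity residual: grad f(x) + sum_i lambda_i a_i = (0, 0)
  -> stationarity OK
Primal feasibility (all g_i <= 0): OK
Dual feasibility (all lambda_i >= 0): OK
Complementary slackness (lambda_i * g_i(x) = 0 for all i): FAILS

Verdict: the first failing condition is complementary_slackness -> comp.

comp
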